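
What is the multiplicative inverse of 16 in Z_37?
Since 37 is prime, by Fermat 16^(-1) ≡ 16^{35} ≡ 7 mod 37. Verify: 16 × 7 = 112 ≡ 1 mod 37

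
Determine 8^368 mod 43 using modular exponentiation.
Using Fermat: 8^{42} ≡ 1 (mod 43). 368 ≡ 32 (mod 42). So 8^{368} ≡ 8^{32} ≡ 11 (mod 43)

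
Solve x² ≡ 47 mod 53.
The square roots of 47 mod 53 are 10 and 43. Verify: 10² = 100 ≡ 47 mod 53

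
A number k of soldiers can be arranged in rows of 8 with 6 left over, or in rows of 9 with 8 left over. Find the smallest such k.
M = 8 × 9 = 72. M₁ = 9, y₁ ≡ 1 mod 8. M₂ = 8, y₂ ≡ 8 mod 9. k = 6×9×1 + 8×8×8 ≡ 62 mod 72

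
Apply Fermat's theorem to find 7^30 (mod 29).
By Fermat: 7^{28} ≡ 1 (mod 29). So 7^{30} = 7^{28} · 7^{2} ≡ 7^{2} ≡ 20 (mod 29)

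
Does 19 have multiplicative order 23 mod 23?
Powers of 19 mod 23: 19^1≡19, 19^2≡16, 19^3≡5, 19^4≡3, 19^5≡11, 19^6≡2, 19^7≡15, 19^8≡9, 19^9≡10, 19^10≡6, 19^11≡22, 19^12≡4, 19^13≡7, 19^14≡18, 19^15≡20, 19^16≡12, 19^17≡21, 19^18≡8, 19^19≡14, 19^20≡13, 19^21≡17, 19^22≡1. Already 19^22≡1, so the order is 22 < 23. No, the actual order is 22.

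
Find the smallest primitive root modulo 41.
g = 6. Powers: [6, 36, 11, 25, 27, 39, 29, 10, ...] generates all 40 non-zero residues.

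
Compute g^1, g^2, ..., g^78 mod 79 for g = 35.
35^1, 35^2, ..., 35^{78} mod 79: [35, 40, 57, 20, 68, 10, 34, 5, 17, 42, 48, 21, 24, 50, 12, 25, 6, 52, 3, 26, 41, 13, 60, 46, 30, 23, 15, 51, 47, 65, 63, 72, 71, 36, 75, 18, 77, 9, 78, 44, 39, 22, 59, 11, 69, 45, 74, 62, 37, 31, 58, 55, 29, 67, 54, 73, 27, 76, 53, 38, 66, 19, 33, 49, 56, 64, 28, 32, 14, 16, 7, 8, 43, 4, 61, 2, 70, 1]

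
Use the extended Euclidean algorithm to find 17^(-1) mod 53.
Extended GCD: 17(25) + 53(-8) = 1. So 17^(-1) ≡ 25 (mod 53). Verify: 17 × 25 = 425 ≡ 1 (mod 53)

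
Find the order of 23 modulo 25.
Powers of 23 mod 25: 23^1≡23, 23^2≡4, 23^3≡17, 23^4≡16, 23^5≡18, 23^6≡14, 23^7≡22, 23^8≡6, 23^9≡13, 23^10≡24, 23^11≡2, 23^12≡21, 23^13≡8, 23^14≡9, 23^15≡7, 23^16≡11, 23^17≡3, 23^18≡19, 23^19≡12, 23^20≡1. ord_25(23) = 20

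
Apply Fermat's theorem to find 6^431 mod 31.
By Fermat: 6^{30} ≡ 1 mod 31. 431 ≡ 11 mod 30. So 6^{431} ≡ 6^{11} ≡ 26 mod 31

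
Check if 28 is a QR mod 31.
By Euler's criterion: 28^{15} ≡ 1 mod 31. Since this equals 1, 28 is a QR.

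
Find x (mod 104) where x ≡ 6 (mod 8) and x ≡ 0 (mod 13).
M = 8 × 13 = 104. M₁ = 13, y₁ ≡ 5 (mod 8). M₂ = 8, y₂ ≡ 5 (mod 13). x = 6×13×5 + 0×8×5 ≡ 78 (mod 104)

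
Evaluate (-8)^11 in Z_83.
By repeated squaring (mod 83): (-8)^{1}≡75, (-8)^{2}≡64, (-8)^{4}≡29, (-8)^{8}≡11. Then (-8)^{11} = (-8)^{8+2+1} ≡ 11 × 64 × 75 ≡ 12 (mod 83)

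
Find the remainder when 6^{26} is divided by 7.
By Fermat: 6^{6} ≡ 1 (mod 7). 26 = 4×6 + 2. So 6^{26} ≡ 6^{2} ≡ 1 (mod 7)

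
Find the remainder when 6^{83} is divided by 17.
By Fermat: 6^{16} ≡ 1 mod 17. 83 = 5×16 + 3. So 6^{83} ≡ 6^{3} ≡ 12 mod 17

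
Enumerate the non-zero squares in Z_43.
QRs mod 43: {1, 4, 6, 9, 10, 11, 13, 14, 15, 16, 17, 21, 23, 24, 25, 31, 35, 36, 38, 40, 41}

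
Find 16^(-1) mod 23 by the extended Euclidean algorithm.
Extended GCD: 16(-10) + 23(7) = 1. So 16^(-1) ≡ -10 ≡ 13 mod 23. Verify: 16 × 13 = 208 ≡ 1 mod 23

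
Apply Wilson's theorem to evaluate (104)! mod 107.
(106)! = (104)! × (105) × (106) ≡ -1 mod 107. So (104)! ≡ -1 × [(106)(105)]^(-1) ≡ 53 mod 107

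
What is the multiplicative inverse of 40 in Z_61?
Since 61 is prime, by Fermat 40^(-1) ≡ 40^{59} ≡ 29 (mod 61). Verify: 40 × 29 = 1160 ≡ 1 (mod 61)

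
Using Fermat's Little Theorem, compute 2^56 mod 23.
By Fermat: 2^{22} ≡ 1 (mod 23). 56 = 2×22 + 12. So 2^{56} ≡ 2^{12} ≡ 2 (mod 23)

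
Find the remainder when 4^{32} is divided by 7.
By Fermat: 4^{6} ≡ 1 (mod 7). 32 = 5×6 + 2. So 4^{32} ≡ 4^{2} ≡ 2 (mod 7)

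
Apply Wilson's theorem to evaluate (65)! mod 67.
(66)! = (65)! × (66) ≡ -1 (mod 67). So (65)! ≡ -1 × (66)^(-1) ≡ (-1)×(-1) = 1 (mod 67)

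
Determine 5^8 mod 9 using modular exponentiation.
By repeated squaring mod 9: 5^{1}≡5, 5^{2}≡7, 5^{4}≡4, 5^{8}≡7. So 5^{8} ≡ 7 mod 9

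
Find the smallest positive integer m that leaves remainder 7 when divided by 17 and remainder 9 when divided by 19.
M = 17 × 19 = 323. M₁ = 19, y₁ ≡ 9 (mod 17). M₂ = 17, y₂ ≡ 9 (mod 19). m = 7×19×9 + 9×17×9 ≡ 313 (mod 323)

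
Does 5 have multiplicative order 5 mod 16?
Powers of 5 mod 16: 5^1≡5, 5^2≡9, 5^3≡13, 5^4≡1. Already 5^4≡1, so the order is 4 < 5. No, the actual order is 4.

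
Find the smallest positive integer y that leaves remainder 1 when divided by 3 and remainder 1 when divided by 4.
M = 3 × 4 = 12. M₁ = 4, y₁ ≡ 1 (mod 3). M₂ = 3, y₂ ≡ 3 (mod 4). y = 1×4×1 + 1×3×3 ≡ 1 (mod 12)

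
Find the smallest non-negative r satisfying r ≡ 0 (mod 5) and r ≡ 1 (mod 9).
M = 5 × 9 = 45. M₁ = 9, y₁ ≡ 4 (mod 5). M₂ = 5, y₂ ≡ 2 (mod 9). r = 0×9×4 + 1×5×2 ≡ 10 (mod 45)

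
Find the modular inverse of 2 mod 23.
Since 23 is prime, by Fermat 2^(-1) ≡ 2^{21} ≡ 12 (mod 23). Verify: 2 × 12 = 24 ≡ 1 (mod 23)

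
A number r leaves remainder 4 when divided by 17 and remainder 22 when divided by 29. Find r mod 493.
M = 17 × 29 = 493. M₁ = 29, y₁ ≡ 10 mod 17. M₂ = 17, y₂ ≡ 12 mod 29. r = 4×29×10 + 22×17×12 ≡ 225 mod 493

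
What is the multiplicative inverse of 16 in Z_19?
Since 19 is prime, by Fermat 16^(-1) ≡ 16^{17} ≡ 6 mod 19. Verify: 16 × 6 = 96 ≡ 1 mod 19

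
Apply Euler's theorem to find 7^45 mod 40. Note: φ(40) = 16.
By Euler: 7^{16} ≡ 1 mod 40 since gcd(7, 40) = 1. 45 = 2×16 + 13. So 7^{45} ≡ 7^{13} ≡ 7 mod 40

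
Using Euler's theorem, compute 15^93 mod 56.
By Euler: 15^{24} ≡ 1 mod 56 since gcd(15, 56) = 1. 93 = 3×24 + 21. So 15^{93} ≡ 15^{21} ≡ 15 mod 56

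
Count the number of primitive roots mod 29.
A prime p has φ(p-1) primitive roots; here φ(28) = 12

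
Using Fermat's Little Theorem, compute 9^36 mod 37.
By Fermat's Little Theorem, 9^{36} ≡ 1 (mod 37) since 37 is prime and gcd(9, 37) = 1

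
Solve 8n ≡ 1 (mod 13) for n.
Since 13 is prime, by Fermat 8^(-1) ≡ 8^{11} ≡ 5 (mod 13). Verify: 8 × 5 = 40 ≡ 1 (mod 13)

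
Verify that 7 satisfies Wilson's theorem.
(6)! mod 7 = 6. Since this equals -1 (mod 7), Wilson confirms 7 is prime.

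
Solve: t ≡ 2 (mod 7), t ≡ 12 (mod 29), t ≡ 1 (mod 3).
M = 7 × 29 × 3 = 609. M₁ = 87, y₁ ≡ 5 (mod 7). M₂ = 21, y₂ ≡ 18 (mod 29). M₃ = 203, y₃ ≡ 2 (mod 3). t = 2×87×5 + 12×21×18 + 1×203×2 ≡ 331 (mod 609)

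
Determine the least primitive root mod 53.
g = 2. Powers: [2, 4, 8, 16, 32, 11, 22, 44, 35, ...] generates all 52 non-zero residues.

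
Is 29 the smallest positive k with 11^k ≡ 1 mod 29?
Powers of 11 mod 29: 11^1≡11, 11^2≡5, 11^3≡26, 11^4≡25, 11^5≡14, 11^6≡9, 11^7≡12, 11^8≡16, 11^9≡2, 11^10≡22, 11^11≡10, 11^12≡23, 11^13≡21, 11^14≡28, 11^15≡18, 11^16≡24, 11^17≡3, 11^18≡4, 11^19≡15, 11^20≡20, 11^21≡17, 11^22≡13, 11^23≡27, 11^24≡7, 11^25≡19, 11^26≡6, 11^27≡8, 11^28≡1. Already 11^28≡1, so the order is 28 < 29. No, the actual order is 28.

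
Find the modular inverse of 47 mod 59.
Since 59 is prime, by Fermat 47^(-1) ≡ 47^{57} ≡ 54 (mod 59). Verify: 47 × 54 = 2538 ≡ 1 (mod 59)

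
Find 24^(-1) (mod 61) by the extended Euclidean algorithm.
Extended GCD: 24(28) + 61(-11) = 1. So 24^(-1) ≡ 28 (mod 61). Verify: 24 × 28 = 672 ≡ 1 (mod 61)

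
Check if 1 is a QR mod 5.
By Euler's criterion: 1^{2} ≡ 1 (mod 5). Since this equals 1, 1 is a QR.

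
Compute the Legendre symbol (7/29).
(7/29) = 7^{14} mod 29 = 1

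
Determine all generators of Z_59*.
There are φ(58) = 28 primitive roots mod 59: {2, 6, 8, 10, 11, 13, 14, 18, 23, 24, 30, 31, 32, 33, 34, 37, 38, 39, 40, 42, 43, 44, 47, 50, 52, 54, 55, 56}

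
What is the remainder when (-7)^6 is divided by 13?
By repeated squaring (mod 13): (-7)^{1}≡6, (-7)^{2}≡10, (-7)^{4}≡9. Then (-7)^{6} = (-7)^{4+2} ≡ 9 × 10 ≡ 12 (mod 13)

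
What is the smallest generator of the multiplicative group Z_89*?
g = 3. Powers: [3, 9, 27, 81, 65, 17, 51, 64, 14, ...] generates all 88 non-zero residues.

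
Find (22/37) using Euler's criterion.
(22/37) = 22^{18} mod 37 = -1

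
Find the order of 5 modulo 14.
Powers of 5 mod 14: 5^1≡5, 5^2≡11, 5^3≡13, 5^4≡9, 5^5≡3, 5^6≡1. So the order of 5 is 6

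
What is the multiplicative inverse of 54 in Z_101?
Since 101 is prime, by Fermat 54^(-1) ≡ 54^{99} ≡ 58 mod 101. Verify: 54 × 58 = 3132 ≡ 1 mod 101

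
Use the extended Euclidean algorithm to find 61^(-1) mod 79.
Extended GCD: 61(-22) + 79(17) = 1. So 61^(-1) ≡ -22 ≡ 57 (mod 79). Verify: 61 × 57 = 3477 ≡ 1 (mod 79)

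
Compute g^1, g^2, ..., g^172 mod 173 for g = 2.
2^1, 2^2, ..., 2^{172} mod 173: [2, 4, 8, 16, 32, 64, 128, 83, 166, 159, 145, 117, 61, 122, 71, 142, 111, 49, 98, 23, 46, 92, 11, 22, 44, 88, 3, 6, 12, 24, 48, 96, 19, 38, 76, 152, 131, 89, 5, 10, 20, 40, 80, 160, 147, 121, 69, 138, 103, 33, 66, 132, 91, 9, 18, 36, 72, 144, 115, 57, 114, 55, 110, 47, 94, 15, 30, 60, 120, 67, 134, 95, 17, 34, 68, 136, 99, 25, 50, 100, 27, 54, 108, 43, 86, 172, 171, 169, 165, 157, 141, 109, 45, 90, 7, 14, 28, 56, 112, 51, 102, 31, 62, 124, 75, 150, 127, 81, 162, 151, 129, 85, 170, 167, 161, 149, 125, 77, 154, 135, 97, 21, 42, 84, 168, 163, 153, 133, 93, 13, 26, 52, 104, 35, 70, 140, 107, 41, 82, 164, 155, 137, 101, 29, 58, 116, 59, 118, 63, 126, 79, 158, 143, 113, 53, 106, 39, 78, 156, 139, 105, 37, 74, 148, 123, 73, 146, 119, 65, 130, 87, 1]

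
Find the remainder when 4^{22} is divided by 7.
By Fermat: 4^{6} ≡ 1 (mod 7). 22 = 3×6 + 4. So 4^{22} ≡ 4^{4} ≡ 4 (mod 7)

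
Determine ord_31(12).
Powers of 12 mod 31: 12^1≡12, 12^2≡20, 12^3≡23, 12^4≡28, 12^5≡26, 12^6≡2, 12^7≡24, 12^8≡9, 12^9≡15, 12^10≡25, 12^11≡21, 12^12≡4, 12^13≡17, 12^14≡18, 12^15≡30, 12^16≡19, 12^17≡11, 12^18≡8, 12^19≡3, 12^20≡5, 12^21≡29, 12^22≡7, 12^23≡22, 12^24≡16, 12^25≡6, 12^26≡10, 12^27≡27, 12^28≡14, 12^29≡13, 12^30≡1. So the order of 12 is 30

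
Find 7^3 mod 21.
7^{3} = 343 ≡ 7 mod 21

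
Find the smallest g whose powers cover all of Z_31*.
g = 3. Powers: [3, 9, 27, 19, 26, 16, 17, ...] generates all 30 non-zero residues.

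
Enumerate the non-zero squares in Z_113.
QRs mod 113: {1, 2, 4, 7, 8, 9, 11, 13, 14, 15, 16, 18, 22, 25, 26, 28, 30, 31, 32, 36, 41, 44, 49, 50, 51, 52, 53, 56, 57, 60, 61, 62, 63, 64, 69, 72, 77, 81, 82, 83, 85, 87, 88, 91, 95, 97, 98, 99, 100, 102, 104, 105, 106, 109, 111, 112}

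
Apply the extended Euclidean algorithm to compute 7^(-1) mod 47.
Extended GCD: 7(-20) + 47(3) = 1. So 7^(-1) ≡ -20 ≡ 27 mod 47. Verify: 7 × 27 = 189 ≡ 1 mod 47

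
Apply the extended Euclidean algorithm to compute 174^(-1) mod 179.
Extended GCD: 174(-36) + 179(35) = 1. So 174^(-1) ≡ -36 ≡ 143 mod 179. Verify: 174 × 143 = 24882 ≡ 1 mod 179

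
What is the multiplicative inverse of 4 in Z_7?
Since 7 is prime, by Fermat 4^(-1) ≡ 4^{5} ≡ 2 (mod 7). Verify: 4 × 2 = 8 ≡ 1 (mod 7)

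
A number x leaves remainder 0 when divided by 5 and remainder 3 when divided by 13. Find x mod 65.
M = 5 × 13 = 65. M₁ = 13, y₁ ≡ 2 mod 5. M₂ = 5, y₂ ≡ 8 mod 13. x = 0×13×2 + 3×5×8 ≡ 55 mod 65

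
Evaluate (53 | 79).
(53/79) = 53^{39} mod 79 = -1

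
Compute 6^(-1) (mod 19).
Since 19 is prime, by Fermat 6^(-1) ≡ 6^{17} ≡ 16 (mod 19). Verify: 6 × 16 = 96 ≡ 1 (mod 19)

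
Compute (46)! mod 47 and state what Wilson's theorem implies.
(46)! mod 47 = 46. Since this equals -1 mod 47, Wilson confirms 47 is prime.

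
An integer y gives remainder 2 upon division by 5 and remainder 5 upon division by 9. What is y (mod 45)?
M = 5 × 9 = 45. M₁ = 9, y₁ ≡ 4 (mod 5). M₂ = 5, y₂ ≡ 2 (mod 9). y = 2×9×4 + 5×5×2 ≡ 32 (mod 45)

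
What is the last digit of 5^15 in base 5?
By repeated squaring mod 5: 5^{1}≡0, 5^{2}≡0, 5^{4}≡0, 5^{8}≡0. Then 5^{15} = 5^{8+4+2+1} ≡ 0 × 0 × 0 × 0 ≡ 0 mod 5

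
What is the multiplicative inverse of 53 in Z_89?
Since 89 is prime, by Fermat 53^(-1) ≡ 53^{87} ≡ 42 (mod 89). Verify: 53 × 42 = 2226 ≡ 1 (mod 89)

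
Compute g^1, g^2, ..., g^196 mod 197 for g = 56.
56^1, 56^2, ..., 56^{196} mod 197: [56, 181, 89, 59, 152, 41, 129, 132, 103, 55, 125, 105, 167, 93, 86, 88, 3, 168, 149, 70, 177, 62, 123, 190, 2, 112, 165, 178, 118, 107, 82, 61, 67, 9, 110, 53, 13, 137, 186, 172, 176, 6, 139, 101, 140, 157, 124, 49, 183, 4, 27, 133, 159, 39, 17, 164, 122, 134, 18, 23, 106, 26, 77, 175, 147, 155, 12, 81, 5, 83, 117, 51, 98, 169, 8, 54, 69, 121, 78, 34, 131, 47, 71, 36, 46, 15, 52, 154, 153, 97, 113, 24, 162, 10, 166, 37, 102, 196, 141, 16, 108, 138, 45, 156, 68, 65, 94, 142, 72, 92, 30, 104, 111, 109, 194, 29, 48, 127, 20, 135, 74, 7, 195, 85, 32, 19, 79, 90, 115, 136, 130, 188, 87, 144, 184, 60, 11, 25, 21, 191, 58, 96, 57, 40, 73, 148, 14, 193, 170, 64, 38, 158, 180, 33, 75, 63, 179, 174, 91, 171, 120, 22, 50, 42, 185, 116, 192, 114, 80, 146, 99, 28, 189, 143, 128, 76, 119, 163, 66, 150, 126, 161, 151, 182, 145, 43, 44, 100, 84, 173, 35, 187, 31, 160, 95, 1]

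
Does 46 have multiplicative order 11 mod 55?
Powers of 46 mod 55: 46^1≡46, 46^2≡26, 46^3≡41, 46^4≡16, 46^5≡21, 46^6≡31, 46^7≡51, 46^8≡36, 46^9≡6, 46^10≡1. Already 46^10≡1, so the order is 10 < 11. No, the actual order is 10.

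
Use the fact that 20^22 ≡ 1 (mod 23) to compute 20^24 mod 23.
By Fermat: 20^{22} ≡ 1 (mod 23). So 20^{24} = 20^{22} · 20^{2} ≡ 20^{2} ≡ 9 (mod 23)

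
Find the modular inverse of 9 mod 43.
Since 43 is prime, by Fermat 9^(-1) ≡ 9^{41} ≡ 24 mod 43. Verify: 9 × 24 = 216 ≡ 1 mod 43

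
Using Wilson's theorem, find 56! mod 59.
(58)! = (56)! × (57) × (58) ≡ -1 mod 59. So (56)! ≡ -1 × [(58)(57)]^(-1) ≡ 29 mod 59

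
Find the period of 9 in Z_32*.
Powers of 9 mod 32: 9^1≡9, 9^2≡17, 9^3≡25, 9^4≡1. So the order of 9 is 4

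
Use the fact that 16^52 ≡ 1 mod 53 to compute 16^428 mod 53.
By Fermat: 16^{52} ≡ 1 mod 53. 428 ≡ 12 mod 52. So 16^{428} ≡ 16^{12} ≡ 10 mod 53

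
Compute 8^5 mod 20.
By repeated squaring mod 20: 8^{1}≡8, 8^{2}≡4, 8^{4}≡16. Then 8^{5} = 8^{4+1} ≡ 16 × 8 ≡ 8 mod 20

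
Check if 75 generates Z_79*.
ord_79(75) divides 78. For each prime q|78: 75^{39}≡78, 75^{26}≡55, 75^{6}≡67, none ≡ 1. So 75 has order 78 and is a primitive root mod 79.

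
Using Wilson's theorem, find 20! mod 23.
(22)! = (20)! × (21) × (22) ≡ -1 (mod 23). So (20)! ≡ -1 × [(22)(21)]^(-1) ≡ 11 (mod 23)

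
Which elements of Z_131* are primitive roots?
There are φ(130) = 48 primitive roots mod 131: {2, 6, 8, 10, 14, 17, 22, 23, 26, 29, 30, 31, 37, 40, 50, 54, 56, 57, 66, 67, 72, 76, 82, 83, 85, 87, 88, 90, 93, 95, 96, 97, 98, 103, 104, 106, 110, 111, 115, 116, 118, 119, 120, 122, 124, 126, 127, 128}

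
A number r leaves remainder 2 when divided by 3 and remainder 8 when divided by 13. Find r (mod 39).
M = 3 × 13 = 39. M₁ = 13, y₁ ≡ 1 (mod 3). M₂ = 3, y₂ ≡ 9 (mod 13). r = 2×13×1 + 8×3×9 ≡ 8 (mod 39)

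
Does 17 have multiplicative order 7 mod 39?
Powers of 17 mod 39: 17^1≡17, 17^2≡16, 17^3≡38, 17^4≡22, 17^5≡23, 17^6≡1. Already 17^6≡1, so the order is 6 < 7. No, the actual order is 6.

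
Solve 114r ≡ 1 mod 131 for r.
Since 131 is prime, by Fermat 114^(-1) ≡ 114^{129} ≡ 77 mod 131. Verify: 114 × 77 = 8778 ≡ 1 mod 131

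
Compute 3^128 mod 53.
Using Fermat: 3^{52} ≡ 1 mod 53. 128 ≡ 24 mod 52. So 3^{128} ≡ 3^{24} ≡ 47 mod 53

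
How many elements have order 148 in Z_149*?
Number of primitive roots mod 149 = φ(p-1) = φ(148) = 72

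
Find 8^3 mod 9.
8^{3} = 512 ≡ 8 mod 9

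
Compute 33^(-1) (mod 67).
Since 67 is prime, by Fermat 33^(-1) ≡ 33^{65} ≡ 65 (mod 67). Verify: 33 × 65 = 2145 ≡ 1 (mod 67)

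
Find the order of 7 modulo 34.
Powers of 7 mod 34: 7^1≡7, 7^2≡15, 7^3≡3, 7^4≡21, 7^5≡11, 7^6≡9, 7^7≡29, 7^8≡33, 7^9≡27, 7^10≡19, 7^11≡31, 7^12≡13, 7^13≡23, 7^14≡25, 7^15≡5, 7^16≡1. Order = 16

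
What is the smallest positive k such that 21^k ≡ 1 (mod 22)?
Powers of 21 mod 22: 21^1≡21, 21^2≡1. ord_22(21) = 2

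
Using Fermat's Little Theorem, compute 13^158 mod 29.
By Fermat: 13^{28} ≡ 1 (mod 29). 158 = 5×28 + 18. So 13^{158} ≡ 13^{18} ≡ 25 (mod 29)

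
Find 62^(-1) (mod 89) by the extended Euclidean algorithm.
Extended GCD: 62(-33) + 89(23) = 1. So 62^(-1) ≡ -33 ≡ 56 (mod 89). Verify: 62 × 56 = 3472 ≡ 1 (mod 89)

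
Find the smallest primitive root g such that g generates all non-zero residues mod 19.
g = 2. For each prime q|18: 2^{9}≡18, 2^{6}≡7, none ≡ 1, so ord_19(2) = 18 and 2 is a primitive root.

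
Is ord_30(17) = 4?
Powers of 17 mod 30: 17^1≡17, 17^2≡19, 17^3≡23, 17^4≡1. First k with 17^k≡1 is k=4. Yes, ord_30(17) = 4.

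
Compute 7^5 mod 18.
By repeated squaring (mod 18): 7^{1}≡7, 7^{2}≡13, 7^{4}≡7. Then 7^{5} = 7^{4+1} ≡ 7 × 7 ≡ 13 (mod 18)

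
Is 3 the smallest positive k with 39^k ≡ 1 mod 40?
Powers of 39 mod 40: 39^1≡39, 39^2≡1. Already 39^2≡1, so the order is 2 < 3. No, the actual order is 2.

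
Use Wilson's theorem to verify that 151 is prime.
(150)! mod 151 = 150. Since this equals -1 (mod 151), Wilson confirms 151 is prime.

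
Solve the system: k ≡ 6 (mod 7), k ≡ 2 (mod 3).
M = 7 × 3 = 21. M₁ = 3, y₁ ≡ 5 (mod 7). M₂ = 7, y₂ ≡ 1 (mod 3). k = 6×3×5 + 2×7×1 ≡ 20 (mod 21)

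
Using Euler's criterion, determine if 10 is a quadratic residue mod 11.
By Euler's criterion: 10^{5} ≡ 10 mod 11. Since this equals -1 (≡ 10), 10 is not a QR.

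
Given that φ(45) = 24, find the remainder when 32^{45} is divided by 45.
By Euler: 32^{24} ≡ 1 (mod 45) since gcd(32, 45) = 1. 45 = 1×24 + 21. So 32^{45} ≡ 32^{21} ≡ 17 (mod 45)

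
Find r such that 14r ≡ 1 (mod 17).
Since 17 is prime, by Fermat 14^(-1) ≡ 14^{15} ≡ 11 (mod 17). Verify: 14 × 11 = 154 ≡ 1 (mod 17)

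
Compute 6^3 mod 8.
6^{3} = 216 ≡ 0 (mod 8)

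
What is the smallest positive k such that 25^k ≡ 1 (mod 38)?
Powers of 25 mod 38: 25^1≡25, 25^2≡17, 25^3≡7, 25^4≡23, 25^5≡5, 25^6≡11, 25^7≡9, 25^8≡35, 25^9≡1. So the order of 25 is 9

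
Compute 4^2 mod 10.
4^{2} = 16 ≡ 6 (mod 10)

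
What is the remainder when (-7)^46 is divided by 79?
By repeated squaring mod 79: (-7)^{1}≡72, (-7)^{2}≡49, (-7)^{4}≡31, (-7)^{8}≡13, (-7)^{16}≡11, (-7)^{32}≡42. Then (-7)^{46} = (-7)^{32+8+4+2} ≡ 42 × 13 × 31 × 49 ≡ 32 mod 79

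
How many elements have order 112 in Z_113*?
There are φ(113-1) = φ(112) = 48 primitive roots modulo 113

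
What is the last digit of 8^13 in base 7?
Using Fermat: 8^{6} ≡ 1 (mod 7). 13 ≡ 1 (mod 6). So 8^{13} ≡ 8^{1} ≡ 1 (mod 7)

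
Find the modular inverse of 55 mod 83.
Since 83 is prime, by Fermat 55^(-1) ≡ 55^{81} ≡ 80 mod 83. Verify: 55 × 80 = 4400 ≡ 1 mod 83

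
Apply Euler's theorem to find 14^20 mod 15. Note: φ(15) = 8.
By Euler: 14^{8} ≡ 1 mod 15 since gcd(14, 15) = 1. 20 = 2×8 + 4. So 14^{20} ≡ 14^{4} ≡ 1 mod 15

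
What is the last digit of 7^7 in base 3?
Using Fermat: 7^{2} ≡ 1 mod 3. 7 ≡ 1 mod 2. So 7^{7} ≡ 7^{1} ≡ 1 mod 3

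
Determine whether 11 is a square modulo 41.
By Euler's criterion: 11^{20} ≡ 40 (mod 41). Since this equals -1 (≡ 40), 11 is not a QR.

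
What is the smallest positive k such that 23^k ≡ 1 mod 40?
Powers of 23 mod 40: 23^1≡23, 23^2≡9, 23^3≡7, 23^4≡1. So the order of 23 is 4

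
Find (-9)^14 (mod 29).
By repeated squaring (mod 29): (-9)^{1}≡20, (-9)^{2}≡23, (-9)^{4}≡7, (-9)^{8}≡20. Then (-9)^{14} = (-9)^{8+4+2} ≡ 20 × 7 × 23 ≡ 1 (mod 29)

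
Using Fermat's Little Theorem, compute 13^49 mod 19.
By Fermat: 13^{18} ≡ 1 (mod 19). 49 = 2×18 + 13. So 13^{49} ≡ 13^{13} ≡ 15 (mod 19)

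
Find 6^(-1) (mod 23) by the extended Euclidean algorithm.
Extended GCD: 6(4) + 23(-1) = 1. So 6^(-1) ≡ 4 (mod 23). Verify: 6 × 4 = 24 ≡ 1 (mod 23)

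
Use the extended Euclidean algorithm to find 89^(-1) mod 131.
Extended GCD: 89(53) + 131(-36) = 1. So 89^(-1) ≡ 53 (mod 131). Verify: 89 × 53 = 4717 ≡ 1 (mod 131)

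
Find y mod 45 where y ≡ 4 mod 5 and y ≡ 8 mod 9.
M = 5 × 9 = 45. M₁ = 9, y₁ ≡ 4 mod 5. M₂ = 5, y₂ ≡ 2 mod 9. y = 4×9×4 + 8×5×2 ≡ 44 mod 45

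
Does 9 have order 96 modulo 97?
9^{24} ≡ 1 (mod 97) and 24 < 96, so ord_97(9) = 24 ≠ 96 and 9 is not a primitive root.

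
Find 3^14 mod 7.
Using Fermat: 3^{6} ≡ 1 mod 7. 14 ≡ 2 mod 6. So 3^{14} ≡ 3^{2} ≡ 2 mod 7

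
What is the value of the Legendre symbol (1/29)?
(1/29) = 1^{14} mod 29 = 1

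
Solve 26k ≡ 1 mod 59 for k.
Since 59 is prime, by Fermat 26^(-1) ≡ 26^{57} ≡ 25 mod 59. Verify: 26 × 25 = 650 ≡ 1 mod 59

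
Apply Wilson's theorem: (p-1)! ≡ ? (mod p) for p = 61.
By Wilson's theorem, (60)! ≡ -1 ≡ 60 (mod 61)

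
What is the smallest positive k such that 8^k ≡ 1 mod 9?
Powers of 8 mod 9: 8^1≡8, 8^2≡1. Order = 2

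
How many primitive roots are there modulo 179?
There are φ(179-1) = φ(178) = 88 primitive roots modulo 179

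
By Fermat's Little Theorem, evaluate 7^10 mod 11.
By Fermat's Little Theorem, 7^{10} ≡ 1 (mod 11) since 11 is prime and gcd(7, 11) = 1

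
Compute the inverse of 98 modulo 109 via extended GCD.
Extended GCD: 98(-10) + 109(9) = 1. So 98^(-1) ≡ -10 ≡ 99 (mod 109). Verify: 98 × 99 = 9702 ≡ 1 (mod 109)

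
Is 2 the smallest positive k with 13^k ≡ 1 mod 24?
Powers of 13 mod 24: 13^1≡13, 13^2≡1. First k with 13^k≡1 is k=2. Yes, ord_24(13) = 2.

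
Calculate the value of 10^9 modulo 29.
By repeated squaring (mod 29): 10^{1}≡10, 10^{2}≡13, 10^{4}≡24, 10^{8}≡25. Then 10^{9} = 10^{8+1} ≡ 25 × 10 ≡ 18 (mod 29)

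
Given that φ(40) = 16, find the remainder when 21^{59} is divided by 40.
By Euler: 21^{16} ≡ 1 (mod 40) since gcd(21, 40) = 1. 59 = 3×16 + 11. So 21^{59} ≡ 21^{11} ≡ 21 (mod 40)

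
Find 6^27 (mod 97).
By repeated squaring (mod 97): 6^{1}≡6, 6^{2}≡36, 6^{4}≡35, 6^{8}≡61, 6^{16}≡35. Then 6^{27} = 6^{16+8+2+1} ≡ 35 × 61 × 36 × 6 ≡ 22 (mod 97)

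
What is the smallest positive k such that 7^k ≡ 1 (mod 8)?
Powers of 7 mod 8: 7^1≡7, 7^2≡1. So the order of 7 is 2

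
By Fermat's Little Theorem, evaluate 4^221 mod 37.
By Fermat: 4^{36} ≡ 1 mod 37. 221 ≡ 5 mod 36. So 4^{221} ≡ 4^{5} ≡ 25 mod 37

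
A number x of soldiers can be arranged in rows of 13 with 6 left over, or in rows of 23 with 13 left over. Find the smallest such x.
M = 13 × 23 = 299. M₁ = 23, y₁ ≡ 4 (mod 13). M₂ = 13, y₂ ≡ 16 (mod 23). x = 6×23×4 + 13×13×16 ≡ 266 (mod 299)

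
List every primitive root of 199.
There are φ(198) = 60 primitive roots mod 199: {3, 6, 15, 22, 30, 34, 38, 39, 41, 44, 48, 54, 68, 69, 71, 73, 75, 77, 84, 87, 95, 97, 99, 105, 108, 110, 113, 118, 119, 120, 127, 129, 133, 134, 142, 143, 146, 148, 149, 150, 152, 153, 154, 163, 164, 166, 167, 168, 170, 173, 176, 179, 183, 185, 186, 189, 190, 192, 195, 197}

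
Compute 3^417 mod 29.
Using Fermat: 3^{28} ≡ 1 (mod 29). 417 ≡ 25 (mod 28). So 3^{417} ≡ 3^{25} ≡ 14 (mod 29)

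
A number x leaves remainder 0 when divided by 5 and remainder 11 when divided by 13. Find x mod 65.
M = 5 × 13 = 65. M₁ = 13, y₁ ≡ 2 mod 5. M₂ = 5, y₂ ≡ 8 mod 13. x = 0×13×2 + 11×5×8 ≡ 50 mod 65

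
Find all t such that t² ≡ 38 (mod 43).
The square roots of 38 mod 43 are 9 and 34. Verify: 9² = 81 ≡ 38 (mod 43)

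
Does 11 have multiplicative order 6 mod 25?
Powers of 11 mod 25: 11^1≡11, 11^2≡21, 11^3≡6, 11^4≡16, 11^5≡1. Already 11^5≡1, so the order is 5 < 6. No, the actual order is 5.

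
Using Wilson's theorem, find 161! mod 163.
(162)! = (161)! × (162) ≡ -1 (mod 163). So (161)! ≡ -1 × (162)^(-1) ≡ (-1)×(-1) = 1 (mod 163)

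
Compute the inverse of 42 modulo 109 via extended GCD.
Extended GCD: 42(13) + 109(-5) = 1. So 42^(-1) ≡ 13 (mod 109). Verify: 42 × 13 = 546 ≡ 1 (mod 109)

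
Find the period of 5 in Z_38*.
Powers of 5 mod 38: 5^1≡5, 5^2≡25, 5^3≡11, 5^4≡17, 5^5≡9, 5^6≡7, 5^7≡35, 5^8≡23, 5^9≡1. Order = 9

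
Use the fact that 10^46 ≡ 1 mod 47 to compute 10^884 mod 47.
By Fermat: 10^{46} ≡ 1 mod 47. 884 ≡ 10 mod 46. So 10^{884} ≡ 10^{10} ≡ 21 mod 47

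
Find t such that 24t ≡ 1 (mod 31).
Since 31 is prime, by Fermat 24^(-1) ≡ 24^{29} ≡ 22 (mod 31). Verify: 24 × 22 = 528 ≡ 1 (mod 31)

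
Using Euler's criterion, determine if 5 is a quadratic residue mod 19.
By Euler's criterion: 5^{9} ≡ 1 mod 19. Since this equals 1, 5 is a QR.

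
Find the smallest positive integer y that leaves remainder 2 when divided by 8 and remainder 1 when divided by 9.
M = 8 × 9 = 72. M₁ = 9, y₁ ≡ 1 (mod 8). M₂ = 8, y₂ ≡ 8 (mod 9). y = 2×9×1 + 1×8×8 ≡ 10 (mod 72)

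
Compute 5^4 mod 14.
5^{4} = 625 ≡ 9 (mod 14)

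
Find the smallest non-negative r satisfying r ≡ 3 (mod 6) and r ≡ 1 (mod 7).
M = 6 × 7 = 42. M₁ = 7, y₁ ≡ 1 (mod 6). M₂ = 6, y₂ ≡ 6 (mod 7). r = 3×7×1 + 1×6×6 ≡ 15 (mod 42)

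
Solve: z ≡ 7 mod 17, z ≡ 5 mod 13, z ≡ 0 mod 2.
M = 17 × 13 × 2 = 442. M₁ = 26, y₁ ≡ 2 mod 17. M₂ = 34, y₂ ≡ 5 mod 13. M₃ = 221, y₃ ≡ 1 mod 2. z = 7×26×2 + 5×34×5 + 0×221×1 ≡ 330 mod 442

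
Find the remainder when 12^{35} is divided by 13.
By Fermat: 12^{12} ≡ 1 (mod 13). 35 = 2×12 + 11. So 12^{35} ≡ 12^{11} ≡ 12 (mod 13)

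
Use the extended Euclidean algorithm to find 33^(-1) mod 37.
Extended GCD: 33(9) + 37(-8) = 1. So 33^(-1) ≡ 9 mod 37. Verify: 33 × 9 = 297 ≡ 1 mod 37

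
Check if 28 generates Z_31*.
28^{15} ≡ 1 mod 31 and 15 < 30, so ord_31(28) = 15 ≠ 30 and 28 is not a primitive root.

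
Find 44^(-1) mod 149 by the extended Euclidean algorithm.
Extended GCD: 44(-44) + 149(13) = 1. So 44^(-1) ≡ -44 ≡ 105 mod 149. Verify: 44 × 105 = 4620 ≡ 1 mod 149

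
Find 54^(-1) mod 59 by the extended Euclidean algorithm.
Extended GCD: 54(-12) + 59(11) = 1. So 54^(-1) ≡ -12 ≡ 47 mod 59. Verify: 54 × 47 = 2538 ≡ 1 mod 59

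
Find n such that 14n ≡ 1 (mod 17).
Since 17 is prime, by Fermat 14^(-1) ≡ 14^{15} ≡ 11 (mod 17). Verify: 14 × 11 = 154 ≡ 1 (mod 17)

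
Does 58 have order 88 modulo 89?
ord_89(58) divides 88. For each prime q|88: 58^{44}≡88, 58^{8}≡45, none ≡ 1. So 58 has order 88 and is a primitive root mod 89.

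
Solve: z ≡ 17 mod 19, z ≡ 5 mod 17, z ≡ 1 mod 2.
M = 19 × 17 × 2 = 646. M₁ = 34, y₁ ≡ 14 mod 19. M₂ = 38, y₂ ≡ 13 mod 17. M₃ = 323, y₃ ≡ 1 mod 2. z = 17×34×14 + 5×38×13 + 1×323×1 ≡ 549 mod 646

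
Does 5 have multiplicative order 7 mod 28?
Powers of 5 mod 28: 5^1≡5, 5^2≡25, 5^3≡13, 5^4≡9, 5^5≡17, 5^6≡1. Already 5^6≡1, so the order is 6 < 7. No, the actual order is 6.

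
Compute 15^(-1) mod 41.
Since 41 is prime, by Fermat 15^(-1) ≡ 15^{39} ≡ 11 mod 41. Verify: 15 × 11 = 165 ≡ 1 mod 41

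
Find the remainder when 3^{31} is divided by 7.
By Fermat: 3^{6} ≡ 1 mod 7. 31 = 5×6 + 1. So 3^{31} ≡ 3^{1} ≡ 3 mod 7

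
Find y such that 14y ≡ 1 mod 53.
Since 53 is prime, by Fermat 14^(-1) ≡ 14^{51} ≡ 19 mod 53. Verify: 14 × 19 = 266 ≡ 1 mod 53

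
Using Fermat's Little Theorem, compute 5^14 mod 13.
By Fermat: 5^{12} ≡ 1 (mod 13). So 5^{14} = 5^{12} · 5^{2} ≡ 5^{2} ≡ 12 (mod 13)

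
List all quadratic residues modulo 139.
QRs mod 139: {1, 4, 5, 6, 7, 9, 11, 13, 16, 20, 24, 25, 28, 29, 30, 31, 34, 35, 36, 37, 38, 41, 42, 44, 45, 46, 47, 49, 51, 52, 54, 55, 57, 63, 64, 65, 66, 67, 69, 71, 77, 78, 79, 80, 81, 83, 86, 89, 91, 96, 99, 100, 106, 107, 112, 113, 116, 117, 118, 120, 121, 122, 124, 125, 127, 129, 131, 136, 137}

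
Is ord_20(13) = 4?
Powers of 13 mod 20: 13^1≡13, 13^2≡9, 13^3≡17, 13^4≡1. First k with 13^k≡1 is k=4. Yes, ord_20(13) = 4.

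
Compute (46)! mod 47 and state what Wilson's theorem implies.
(46)! mod 47 = 46. Since this equals -1 mod 47, Wilson confirms 47 is prime.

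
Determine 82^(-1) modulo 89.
Since 89 is prime, by Fermat 82^(-1) ≡ 82^{87} ≡ 38 mod 89. Verify: 82 × 38 = 3116 ≡ 1 mod 89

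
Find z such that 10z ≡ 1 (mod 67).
Since 67 is prime, by Fermat 10^(-1) ≡ 10^{65} ≡ 47 (mod 67). Verify: 10 × 47 = 470 ≡ 1 (mod 67)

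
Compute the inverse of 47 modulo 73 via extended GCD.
Extended GCD: 47(14) + 73(-9) = 1. So 47^(-1) ≡ 14 (mod 73). Verify: 47 × 14 = 658 ≡ 1 (mod 73)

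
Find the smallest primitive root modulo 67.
g = 2. Powers: [2, 4, 8, 16, 32, 64, ...] generates all 66 non-zero residues.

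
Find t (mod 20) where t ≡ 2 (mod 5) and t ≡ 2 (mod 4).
M = 5 × 4 = 20. M₁ = 4, y₁ ≡ 4 (mod 5). M₂ = 5, y₂ ≡ 1 (mod 4). t = 2×4×4 + 2×5×1 ≡ 2 (mod 20)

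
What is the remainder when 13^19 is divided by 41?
By repeated squaring mod 41: 13^{1}≡13, 13^{2}≡5, 13^{4}≡25, 13^{8}≡10, 13^{16}≡18. Then 13^{19} = 13^{16+2+1} ≡ 18 × 5 × 13 ≡ 22 mod 41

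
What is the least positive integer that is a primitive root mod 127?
g = 3. For each prime q|126: 3^{63}≡126, 3^{42}≡107, 3^{18}≡4, none ≡ 1, so ord_127(3) = 126 and 3 is a primitive root.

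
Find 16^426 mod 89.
Using Fermat: 16^{88} ≡ 1 mod 89. 426 ≡ 74 mod 88. So 16^{426} ≡ 16^{74} ≡ 45 mod 89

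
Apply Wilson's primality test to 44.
(43)! mod 44 = 0. Since 0 ≢ -1 mod 44, 44 is not prime.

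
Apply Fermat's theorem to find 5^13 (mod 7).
By Fermat: 5^{6} ≡ 1 (mod 7). 13 = 2×6 + 1. So 5^{13} ≡ 5^{1} ≡ 5 (mod 7)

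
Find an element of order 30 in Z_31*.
3 has order 30 mod 31 since 3^{30} ≡ 1 mod 31 and no smaller power works.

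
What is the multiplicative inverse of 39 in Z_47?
Since 47 is prime, by Fermat 39^(-1) ≡ 39^{45} ≡ 41 mod 47. Verify: 39 × 41 = 1599 ≡ 1 mod 47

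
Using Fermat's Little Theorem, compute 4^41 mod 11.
By Fermat: 4^{10} ≡ 1 mod 11. 41 = 4×10 + 1. So 4^{41} ≡ 4^{1} ≡ 4 mod 11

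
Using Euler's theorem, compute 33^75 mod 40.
By Euler: 33^{16} ≡ 1 (mod 40) since gcd(33, 40) = 1. 75 = 4×16 + 11. So 33^{75} ≡ 33^{11} ≡ 17 (mod 40)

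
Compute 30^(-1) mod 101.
Since 101 is prime, by Fermat 30^(-1) ≡ 30^{99} ≡ 64 mod 101. Verify: 30 × 64 = 1920 ≡ 1 mod 101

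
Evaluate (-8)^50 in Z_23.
Using Fermat: (-8)^{22} ≡ 1 (mod 23). 50 ≡ 6 (mod 22). So (-8)^{50} ≡ (-8)^{6} ≡ 13 (mod 23)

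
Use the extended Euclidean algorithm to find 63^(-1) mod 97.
Extended GCD: 63(-20) + 97(13) = 1. So 63^(-1) ≡ -20 ≡ 77 mod 97. Verify: 63 × 77 = 4851 ≡ 1 mod 97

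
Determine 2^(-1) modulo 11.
Since 11 is prime, by Fermat 2^(-1) ≡ 2^{9} ≡ 6 (mod 11). Verify: 2 × 6 = 12 ≡ 1 (mod 11)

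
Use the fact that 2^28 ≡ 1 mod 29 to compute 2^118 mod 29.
By Fermat: 2^{28} ≡ 1 mod 29. 118 = 4×28 + 6. So 2^{118} ≡ 2^{6} ≡ 6 mod 29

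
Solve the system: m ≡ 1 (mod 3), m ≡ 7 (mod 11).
M = 3 × 11 = 33. M₁ = 11, y₁ ≡ 2 (mod 3). M₂ = 3, y₂ ≡ 4 (mod 11). m = 1×11×2 + 7×3×4 ≡ 7 (mod 33)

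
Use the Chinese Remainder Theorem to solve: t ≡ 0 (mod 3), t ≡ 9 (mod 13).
M = 3 × 13 = 39. M₁ = 13, y₁ ≡ 1 (mod 3). M₂ = 3, y₂ ≡ 9 (mod 13). t = 0×13×1 + 9×3×9 ≡ 9 (mod 39)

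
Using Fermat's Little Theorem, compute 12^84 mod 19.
By Fermat: 12^{18} ≡ 1 (mod 19). 84 = 4×18 + 12. So 12^{84} ≡ 12^{12} ≡ 1 (mod 19)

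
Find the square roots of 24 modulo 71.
The square roots of 24 mod 71 are 38 and 33. Verify: 38² = 1444 ≡ 24 mod 71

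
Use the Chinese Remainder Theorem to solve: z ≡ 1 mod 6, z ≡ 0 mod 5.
M = 6 × 5 = 30. M₁ = 5, y₁ ≡ 5 mod 6. M₂ = 6, y₂ ≡ 1 mod 5. z = 1×5×5 + 0×6×1 ≡ 25 mod 30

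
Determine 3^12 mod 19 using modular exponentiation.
By repeated squaring mod 19: 3^{1}≡3, 3^{2}≡9, 3^{4}≡5, 3^{8}≡6. Then 3^{12} = 3^{8+4} ≡ 6 × 5 ≡ 11 mod 19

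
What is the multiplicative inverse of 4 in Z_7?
Since 7 is prime, by Fermat 4^(-1) ≡ 4^{5} ≡ 2 mod 7. Verify: 4 × 2 = 8 ≡ 1 mod 7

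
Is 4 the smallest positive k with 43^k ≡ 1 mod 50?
Powers of 43 mod 50: 43^1≡43, 43^2≡49, 43^3≡7, 43^4≡1. First k with 43^k≡1 is k=4. Yes, ord_50(43) = 4.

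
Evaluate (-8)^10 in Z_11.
Using Fermat: (-8)^{10} ≡ 1 mod 11. 10 ≡ 0 mod 10. So (-8)^{10} ≡ (-8)^{0} ≡ 1 mod 11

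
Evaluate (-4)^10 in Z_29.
By repeated squaring (mod 29): (-4)^{1}≡25, (-4)^{2}≡16, (-4)^{4}≡24, (-4)^{8}≡25. Then (-4)^{10} = (-4)^{8+2} ≡ 25 × 16 ≡ 23 (mod 29)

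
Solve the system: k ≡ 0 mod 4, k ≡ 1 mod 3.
M = 4 × 3 = 12. M₁ = 3, y₁ ≡ 3 mod 4. M₂ = 4, y₂ ≡ 1 mod 3. k = 0×3×3 + 1×4×1 ≡ 4 mod 12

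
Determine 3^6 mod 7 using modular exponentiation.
Using Fermat: 3^{6} ≡ 1 mod 7. 6 ≡ 0 mod 6. So 3^{6} ≡ 3^{0} ≡ 1 mod 7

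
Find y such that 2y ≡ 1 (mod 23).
Since 23 is prime, by Fermat 2^(-1) ≡ 2^{21} ≡ 12 (mod 23). Verify: 2 × 12 = 24 ≡ 1 (mod 23)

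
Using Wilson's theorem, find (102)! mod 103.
By Wilson's theorem, (102)! ≡ -1 ≡ 102 mod 103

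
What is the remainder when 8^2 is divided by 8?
8^{2} = 64 ≡ 0 mod 8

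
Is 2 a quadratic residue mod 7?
By Euler's criterion: 2^{3} ≡ 1 (mod 7). Since this equals 1, 2 is a QR.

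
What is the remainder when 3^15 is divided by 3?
By repeated squaring (mod 3): 3^{1}≡0, 3^{2}≡0, 3^{4}≡0, 3^{8}≡0. Then 3^{15} = 3^{8+4+2+1} ≡ 0 × 0 × 0 × 0 ≡ 0 (mod 3)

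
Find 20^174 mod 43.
Using Fermat: 20^{42} ≡ 1 mod 43. 174 ≡ 6 mod 42. So 20^{174} ≡ 20^{6} ≡ 4 mod 43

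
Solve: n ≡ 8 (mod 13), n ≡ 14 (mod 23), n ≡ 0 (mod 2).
M = 13 × 23 × 2 = 598. M₁ = 46, y₁ ≡ 2 (mod 13). M₂ = 26, y₂ ≡ 8 (mod 23). M₃ = 299, y₃ ≡ 1 (mod 2). n = 8×46×2 + 14×26×8 + 0×299×1 ≡ 60 (mod 598)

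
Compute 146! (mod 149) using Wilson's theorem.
(148)! = (146)! × (147) × (148) ≡ -1 (mod 149). So (146)! ≡ -1 × [(148)(147)]^(-1) ≡ 74 (mod 149)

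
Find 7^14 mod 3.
Using Fermat: 7^{2} ≡ 1 mod 3. 14 ≡ 0 mod 2. So 7^{14} ≡ 7^{0} ≡ 1 mod 3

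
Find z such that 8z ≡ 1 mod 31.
Since 31 is prime, by Fermat 8^(-1) ≡ 8^{29} ≡ 4 mod 31. Verify: 8 × 4 = 32 ≡ 1 mod 31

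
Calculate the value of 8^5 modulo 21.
By repeated squaring mod 21: 8^{1}≡8, 8^{2}≡1, 8^{4}≡1. Then 8^{5} = 8^{4+1} ≡ 1 × 8 ≡ 8 mod 21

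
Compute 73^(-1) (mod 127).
Since 127 is prime, by Fermat 73^(-1) ≡ 73^{125} ≡ 87 (mod 127). Verify: 73 × 87 = 6351 ≡ 1 (mod 127)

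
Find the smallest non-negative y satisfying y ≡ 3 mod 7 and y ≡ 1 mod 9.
M = 7 × 9 = 63. M₁ = 9, y₁ ≡ 4 mod 7. M₂ = 7, y₂ ≡ 4 mod 9. y = 3×9×4 + 1×7×4 ≡ 10 mod 63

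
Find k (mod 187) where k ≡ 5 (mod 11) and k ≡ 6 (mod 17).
M = 11 × 17 = 187. M₁ = 17, y₁ ≡ 2 (mod 11). M₂ = 11, y₂ ≡ 14 (mod 17). k = 5×17×2 + 6×11×14 ≡ 159 (mod 187)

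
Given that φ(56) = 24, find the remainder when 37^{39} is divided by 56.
By Euler: 37^{24} ≡ 1 (mod 56) since gcd(37, 56) = 1. 39 = 1×24 + 15. So 37^{39} ≡ 37^{15} ≡ 29 (mod 56)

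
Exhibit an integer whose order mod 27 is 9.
4 has order 9 mod 27 since 4^{9} ≡ 1 mod 27 and no smaller power works.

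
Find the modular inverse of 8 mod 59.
Since 59 is prime, by Fermat 8^(-1) ≡ 8^{57} ≡ 37 (mod 59). Verify: 8 × 37 = 296 ≡ 1 (mod 59)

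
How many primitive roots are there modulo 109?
There are φ(109-1) = φ(108) = 36 primitive roots modulo 109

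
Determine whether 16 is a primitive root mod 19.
16^{9} ≡ 1 mod 19 and 9 < 18, so ord_19(16) = 9 ≠ 18 and 16 is not a primitive root.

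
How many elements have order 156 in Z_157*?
Number of primitive roots mod 157 = φ(p-1) = φ(156) = 48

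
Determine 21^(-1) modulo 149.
Since 149 is prime, by Fermat 21^(-1) ≡ 21^{147} ≡ 71 (mod 149). Verify: 21 × 71 = 1491 ≡ 1 (mod 149)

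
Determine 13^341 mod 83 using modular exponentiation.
Using Fermat: 13^{82} ≡ 1 (mod 83). 341 ≡ 13 (mod 82). So 13^{341} ≡ 13^{13} ≡ 15 (mod 83)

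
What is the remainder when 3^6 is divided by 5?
Using Fermat: 3^{4} ≡ 1 (mod 5). 6 ≡ 2 (mod 4). So 3^{6} ≡ 3^{2} ≡ 4 (mod 5)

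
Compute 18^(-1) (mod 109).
Since 109 is prime, by Fermat 18^(-1) ≡ 18^{107} ≡ 103 (mod 109). Verify: 18 × 103 = 1854 ≡ 1 (mod 109)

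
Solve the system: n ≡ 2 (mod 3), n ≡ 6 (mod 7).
M = 3 × 7 = 21. M₁ = 7, y₁ ≡ 1 (mod 3). M₂ = 3, y₂ ≡ 5 (mod 7). n = 2×7×1 + 6×3×5 ≡ 20 (mod 21)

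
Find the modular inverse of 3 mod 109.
Since 109 is prime, by Fermat 3^(-1) ≡ 3^{107} ≡ 73 (mod 109). Verify: 3 × 73 = 219 ≡ 1 (mod 109)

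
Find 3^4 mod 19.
3^{4} = 81 ≡ 5 mod 19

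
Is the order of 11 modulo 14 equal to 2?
Powers of 11 mod 14: 11^1≡11, 11^2≡9, 11^3≡1. 11^2≡9≢1, so ord ≠ 2. No, the actual order is 3.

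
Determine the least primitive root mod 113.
g = 3. For each prime q|112: 3^{56}≡112, 3^{16}≡49, none ≡ 1, so ord_113(3) = 112 and 3 is a primitive root.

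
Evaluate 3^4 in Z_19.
3^{4} = 81 ≡ 5 (mod 19)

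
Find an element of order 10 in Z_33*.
2 has order 10 mod 33 since 2^{10} ≡ 1 (mod 33) and no smaller power works.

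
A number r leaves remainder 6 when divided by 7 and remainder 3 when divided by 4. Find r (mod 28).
M = 7 × 4 = 28. M₁ = 4, y₁ ≡ 2 (mod 7). M₂ = 7, y₂ ≡ 3 (mod 4). r = 6×4×2 + 3×7×3 ≡ 27 (mod 28)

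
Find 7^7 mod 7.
By repeated squaring mod 7: 7^{1}≡0, 7^{2}≡0, 7^{4}≡0. Then 7^{7} = 7^{4+2+1} ≡ 0 × 0 × 0 ≡ 0 mod 7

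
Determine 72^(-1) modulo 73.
Since 73 is prime, by Fermat 72^(-1) ≡ 72^{71} ≡ 72 (mod 73). Verify: 72 × 72 = 5184 ≡ 1 (mod 73)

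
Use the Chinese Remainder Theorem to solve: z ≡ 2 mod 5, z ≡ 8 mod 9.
M = 5 × 9 = 45. M₁ = 9, y₁ ≡ 4 mod 5. M₂ = 5, y₂ ≡ 2 mod 9. z = 2×9×4 + 8×5×2 ≡ 17 mod 45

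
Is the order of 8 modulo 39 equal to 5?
Powers of 8 mod 39: 8^1≡8, 8^2≡25, 8^3≡5, 8^4≡1. Already 8^4≡1, so the order is 4 < 5. No, the actual order is 4.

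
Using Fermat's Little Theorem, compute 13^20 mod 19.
By Fermat: 13^{18} ≡ 1 (mod 19). So 13^{20} = 13^{18} · 13^{2} ≡ 13^{2} ≡ 17 (mod 19)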